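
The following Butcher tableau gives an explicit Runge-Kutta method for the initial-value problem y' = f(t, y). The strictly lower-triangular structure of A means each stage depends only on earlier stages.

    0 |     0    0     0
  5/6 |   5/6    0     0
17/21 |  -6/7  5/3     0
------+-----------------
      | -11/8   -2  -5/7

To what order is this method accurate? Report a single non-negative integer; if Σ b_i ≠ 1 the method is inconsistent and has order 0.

b = (-11/8, -2, -5/7)
c = (0, 5/6, 17/21)
Ac = (0, 0, 25/18)
Σ b_i: (-11/8)·1 + (-2)·1 + (-5/7)·1 = -229/56 ≠ 1 ⇒ order 0.

0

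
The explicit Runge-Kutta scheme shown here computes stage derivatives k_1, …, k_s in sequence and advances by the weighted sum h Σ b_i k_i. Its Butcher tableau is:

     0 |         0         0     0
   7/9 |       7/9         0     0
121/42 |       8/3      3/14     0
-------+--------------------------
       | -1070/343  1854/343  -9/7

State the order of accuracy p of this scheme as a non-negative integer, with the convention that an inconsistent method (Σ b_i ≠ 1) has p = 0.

b = (-1070/343, 1854/343, -9/7)
c = (0, 7/9, 121/42)
Ac = (0, 0, 1/6)
Σ b_i: (-1070/343)·1 + 1854/343·1 + (-9/7)·1 = 1 ✓
b·c: 1854/343·7/9 + (-9/7)·121/42 = 1/2 ✓
b·c²: 1854/343·49/81 + (-9/7)·14641/1764 = -91393/12348 ≠ 1/3 ⇒ order 2.
b·Ac: (-9/7)·1/6 = -3/14 ≠ 1/6

2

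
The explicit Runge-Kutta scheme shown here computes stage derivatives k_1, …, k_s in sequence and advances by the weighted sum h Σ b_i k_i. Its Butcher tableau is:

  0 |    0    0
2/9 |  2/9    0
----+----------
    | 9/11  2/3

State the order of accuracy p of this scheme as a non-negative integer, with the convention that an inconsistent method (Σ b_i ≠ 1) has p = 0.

0

b = (9/11, 2/3)
c = (0, 2/9)
Σ b_i: 9/11·1 + 2/3·1 = 49/33 ≠ 1 ⇒ order 0.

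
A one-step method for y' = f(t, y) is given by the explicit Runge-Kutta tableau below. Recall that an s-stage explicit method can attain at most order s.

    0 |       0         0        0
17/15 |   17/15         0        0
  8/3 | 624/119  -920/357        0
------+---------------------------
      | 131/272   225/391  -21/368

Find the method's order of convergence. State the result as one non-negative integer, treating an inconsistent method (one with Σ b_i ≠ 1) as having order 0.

b = (131/272, 225/391, -21/368)
c = (0, 17/15, 8/3)
Ac = (0, 0, -184/63)
Σ b_i: 131/272·1 + 225/391·1 + (-21/368)·1 = 1 ✓
b·c: 225/391·17/15 + (-21/368)·8/3 = 1/2 ✓
b·c²: 225/391·289/225 + (-21/368)·64/9 = 1/3 ✓
b·Ac: (-21/368)·(-184/63) = 1/6 ✓; 3 stages ⇒ order 3.

3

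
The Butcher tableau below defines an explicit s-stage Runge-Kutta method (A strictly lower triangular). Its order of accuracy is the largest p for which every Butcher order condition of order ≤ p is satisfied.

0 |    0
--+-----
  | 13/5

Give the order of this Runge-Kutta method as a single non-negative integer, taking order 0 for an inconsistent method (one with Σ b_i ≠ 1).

0

b = (13/5)
c = (0)
Σ b_i: 13/5·1 = 13/5 ≠ 1 ⇒ order 0.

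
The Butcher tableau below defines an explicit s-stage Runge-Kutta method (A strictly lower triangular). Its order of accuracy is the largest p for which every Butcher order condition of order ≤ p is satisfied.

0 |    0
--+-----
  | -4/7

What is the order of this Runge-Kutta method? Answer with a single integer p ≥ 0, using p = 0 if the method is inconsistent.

0

b = (-4/7)
c = (0)
Σ b_i: (-4/7)·1 = -4/7 ≠ 1 ⇒ order 0.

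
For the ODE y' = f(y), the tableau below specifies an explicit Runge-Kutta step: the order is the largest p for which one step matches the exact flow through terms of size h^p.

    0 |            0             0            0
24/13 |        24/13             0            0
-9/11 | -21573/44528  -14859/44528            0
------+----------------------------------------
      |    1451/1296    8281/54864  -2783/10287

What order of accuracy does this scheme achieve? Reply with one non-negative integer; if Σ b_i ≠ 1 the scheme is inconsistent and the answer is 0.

3

b = (1451/1296, 8281/54864, -2783/10287)
c = (0, 24/13, -9/11)
Ac = (0, 0, -3429/5566)
Σ b_i: 1451/1296·1 + 8281/54864·1 + (-2783/10287)·1 = 1 ✓
b·c: 8281/54864·24/13 + (-2783/10287)·(-9/11) = 1/2 ✓
b·c²: 8281/54864·576/169 + (-2783/10287)·81/121 = 1/3 ✓
b·Ac: (-2783/10287)·(-3429/5566) = 1/6 ✓; 3 stages ⇒ order 3.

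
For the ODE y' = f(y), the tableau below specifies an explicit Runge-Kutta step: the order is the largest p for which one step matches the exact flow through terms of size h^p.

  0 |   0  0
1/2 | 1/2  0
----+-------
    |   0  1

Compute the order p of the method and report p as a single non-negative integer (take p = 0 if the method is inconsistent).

2

b = (0, 1)
c = (0, 1/2)
Σ b_i: 1·1 = 1 ✓
b·c: 1·1/2 = 1/2 ✓; 2 stages ⇒ order 2.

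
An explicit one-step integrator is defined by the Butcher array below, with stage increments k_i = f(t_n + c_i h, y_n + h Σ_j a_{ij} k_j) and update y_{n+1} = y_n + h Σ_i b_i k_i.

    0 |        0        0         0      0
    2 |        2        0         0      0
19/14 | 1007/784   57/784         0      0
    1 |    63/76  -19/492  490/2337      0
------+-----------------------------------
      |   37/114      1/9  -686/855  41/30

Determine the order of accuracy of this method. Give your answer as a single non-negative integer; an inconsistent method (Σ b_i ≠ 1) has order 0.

b = (37/114, 1/9, -686/855, 41/30)
c = (0, 2, 19/14, 1)
Ac = (0, 0, 57/392, 17/82)
Σ b_i: 37/114·1 + 1/9·1 + (-686/855)·1 + 41/30·1 = 1 ✓
b·c: 1/9·2 + (-686/855)·19/14 + 41/30·1 = 1/2 ✓
b·c²: 1/9·4 + (-686/855)·361/196 + 41/30·1 = 1/3 ✓
b·Ac: (-686/855)·57/392 + 41/30·17/82 = 1/6 ✓
b·c³: 1/9·8 + (-686/855)·6859/2744 + 41/30·1 = 1/4 ✓
b·(c∘Ac): (-686/855)·1083/5488 + 41/30·17/82 = 1/8 ✓
b·Ac²: (-686/855)·57/196 + 41/30·19/82 = 1/12 ✓
b·A²c: 41/30·5/164 = 1/24 ✓; 4 stages ⇒ order 4.

4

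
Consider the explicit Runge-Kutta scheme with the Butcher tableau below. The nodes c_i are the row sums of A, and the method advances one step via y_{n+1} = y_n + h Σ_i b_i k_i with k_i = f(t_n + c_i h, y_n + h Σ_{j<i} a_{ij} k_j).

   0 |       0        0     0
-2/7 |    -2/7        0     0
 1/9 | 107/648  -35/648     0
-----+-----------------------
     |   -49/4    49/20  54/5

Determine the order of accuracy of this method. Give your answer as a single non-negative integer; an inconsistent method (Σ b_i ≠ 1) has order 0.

b = (-49/4, 49/20, 54/5)
c = (0, -2/7, 1/9)
Ac = (0, 0, 5/324)
Σ b_i: (-49/4)·1 + 49/20·1 + 54/5·1 = 1 ✓
b·c: 49/20·(-2/7) + 54/5·1/9 = 1/2 ✓
b·c²: 49/20·4/49 + 54/5·1/81 = 1/3 ✓
b·Ac: 54/5·5/324 = 1/6 ✓; 3 stages ⇒ order 3.

3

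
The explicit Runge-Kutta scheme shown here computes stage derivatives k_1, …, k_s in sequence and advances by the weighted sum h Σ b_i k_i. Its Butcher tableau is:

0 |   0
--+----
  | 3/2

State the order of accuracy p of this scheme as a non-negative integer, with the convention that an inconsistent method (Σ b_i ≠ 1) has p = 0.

0

b = (3/2)
c = (0)
Σ b_i: 3/2·1 = 3/2 ≠ 1 ⇒ order 0.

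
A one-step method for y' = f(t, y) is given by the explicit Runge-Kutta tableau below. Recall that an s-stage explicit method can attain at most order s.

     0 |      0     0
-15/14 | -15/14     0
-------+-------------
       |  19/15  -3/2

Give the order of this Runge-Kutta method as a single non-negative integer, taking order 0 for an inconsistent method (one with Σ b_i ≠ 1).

0

b = (19/15, -3/2)
c = (0, -15/14)
Σ b_i: 19/15·1 + (-3/2)·1 = -7/30 ≠ 1 ⇒ order 0.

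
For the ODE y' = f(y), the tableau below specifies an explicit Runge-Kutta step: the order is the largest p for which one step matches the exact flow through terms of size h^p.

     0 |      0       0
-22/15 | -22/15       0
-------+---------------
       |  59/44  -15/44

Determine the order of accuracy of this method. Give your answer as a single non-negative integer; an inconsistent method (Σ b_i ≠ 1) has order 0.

b = (59/44, -15/44)
c = (0, -22/15)
Σ b_i: 59/44·1 + (-15/44)·1 = 1 ✓
b·c: (-15/44)·(-22/15) = 1/2 ✓; 2 stages ⇒ order 2.

2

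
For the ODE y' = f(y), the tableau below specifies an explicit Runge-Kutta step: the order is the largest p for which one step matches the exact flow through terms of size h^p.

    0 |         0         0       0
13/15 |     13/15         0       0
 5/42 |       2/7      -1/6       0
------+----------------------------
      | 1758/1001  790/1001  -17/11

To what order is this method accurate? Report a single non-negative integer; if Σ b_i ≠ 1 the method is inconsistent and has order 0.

b = (1758/1001, 790/1001, -17/11)
c = (0, 13/15, 5/42)
Ac = (0, 0, -13/90)
Σ b_i: 1758/1001·1 + 790/1001·1 + (-17/11)·1 = 1 ✓
b·c: 790/1001·13/15 + (-17/11)·5/42 = 1/2 ✓
b·c²: 790/1001·169/225 + (-17/11)·25/1764 = 55387/97020 ≠ 1/3 ⇒ order 2.
b·Ac: (-17/11)·(-13/90) = 221/990 ≠ 1/6

2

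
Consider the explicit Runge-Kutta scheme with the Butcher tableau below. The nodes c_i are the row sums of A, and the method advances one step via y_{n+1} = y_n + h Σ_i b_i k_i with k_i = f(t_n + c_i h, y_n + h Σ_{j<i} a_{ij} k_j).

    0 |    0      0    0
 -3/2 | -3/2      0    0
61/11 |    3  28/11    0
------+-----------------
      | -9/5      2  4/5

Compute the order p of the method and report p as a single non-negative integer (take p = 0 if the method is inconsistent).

b = (-9/5, 2, 4/5)
c = (0, -3/2, 61/11)
Ac = (0, 0, -42/11)
Σ b_i: (-9/5)·1 + 2·1 + 4/5·1 = 1 ✓
b·c: 2·(-3/2) + 4/5·61/11 = 79/55 ≠ 1/2 ⇒ order 1.

1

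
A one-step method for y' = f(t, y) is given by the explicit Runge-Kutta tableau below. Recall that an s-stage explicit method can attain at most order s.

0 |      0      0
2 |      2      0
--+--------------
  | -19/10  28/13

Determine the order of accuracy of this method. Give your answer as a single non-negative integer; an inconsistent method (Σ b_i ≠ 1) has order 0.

b = (-19/10, 28/13)
c = (0, 2)
Σ b_i: (-19/10)·1 + 28/13·1 = 33/130 ≠ 1 ⇒ order 0.

0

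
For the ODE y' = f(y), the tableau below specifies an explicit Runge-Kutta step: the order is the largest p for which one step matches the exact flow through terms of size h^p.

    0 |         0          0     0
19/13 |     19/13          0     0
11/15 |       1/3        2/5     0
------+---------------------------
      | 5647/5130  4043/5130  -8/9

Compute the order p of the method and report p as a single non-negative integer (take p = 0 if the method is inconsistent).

b = (5647/5130, 4043/5130, -8/9)
c = (0, 19/13, 11/15)
Ac = (0, 0, 38/65)
Σ b_i: 5647/5130·1 + 4043/5130·1 + (-8/9)·1 = 1 ✓
b·c: 4043/5130·19/13 + (-8/9)·11/15 = 1/2 ✓
b·c²: 4043/5130·361/169 + (-8/9)·121/225 = 63467/52650 ≠ 1/3 ⇒ order 2.
b·Ac: (-8/9)·38/65 = -304/585 ≠ 1/6

2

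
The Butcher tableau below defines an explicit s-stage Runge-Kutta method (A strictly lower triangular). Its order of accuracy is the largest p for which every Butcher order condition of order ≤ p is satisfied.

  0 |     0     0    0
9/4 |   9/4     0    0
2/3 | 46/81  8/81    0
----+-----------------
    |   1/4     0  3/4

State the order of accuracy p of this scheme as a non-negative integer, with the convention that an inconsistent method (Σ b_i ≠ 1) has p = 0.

b = (1/4, 0, 3/4)
c = (0, 9/4, 2/3)
Ac = (0, 0, 2/9)
Σ b_i: 1/4·1 + 3/4·1 = 1 ✓
b·c: 3/4·2/3 = 1/2 ✓
b·c²: 3/4·4/9 = 1/3 ✓
b·Ac: 3/4·2/9 = 1/6 ✓; 3 stages ⇒ order 3.

3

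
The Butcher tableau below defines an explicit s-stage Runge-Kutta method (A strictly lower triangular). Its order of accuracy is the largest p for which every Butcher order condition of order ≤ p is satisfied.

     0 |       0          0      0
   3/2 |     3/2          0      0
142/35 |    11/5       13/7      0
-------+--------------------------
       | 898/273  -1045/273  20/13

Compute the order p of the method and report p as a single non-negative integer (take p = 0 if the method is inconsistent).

2

b = (898/273, -1045/273, 20/13)
c = (0, 3/2, 142/35)
Ac = (0, 0, 39/14)
Σ b_i: 898/273·1 + (-1045/273)·1 + 20/13·1 = 1 ✓
b·c: (-1045/273)·3/2 + 20/13·142/35 = 1/2 ✓
b·c²: (-1045/273)·9/4 + 20/13·20164/1225 = 212899/12740 ≠ 1/3 ⇒ order 2.
b·Ac: 20/13·39/14 = 30/7 ≠ 1/6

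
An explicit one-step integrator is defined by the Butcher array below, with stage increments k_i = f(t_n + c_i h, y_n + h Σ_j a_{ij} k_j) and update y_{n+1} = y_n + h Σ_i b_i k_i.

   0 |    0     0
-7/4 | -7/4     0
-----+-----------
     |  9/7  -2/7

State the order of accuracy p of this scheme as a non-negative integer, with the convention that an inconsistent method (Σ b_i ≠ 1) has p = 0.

b = (9/7, -2/7)
c = (0, -7/4)
Σ b_i: 9/7·1 + (-2/7)·1 = 1 ✓
b·c: (-2/7)·(-7/4) = 1/2 ✓; 2 stages ⇒ order 2.

2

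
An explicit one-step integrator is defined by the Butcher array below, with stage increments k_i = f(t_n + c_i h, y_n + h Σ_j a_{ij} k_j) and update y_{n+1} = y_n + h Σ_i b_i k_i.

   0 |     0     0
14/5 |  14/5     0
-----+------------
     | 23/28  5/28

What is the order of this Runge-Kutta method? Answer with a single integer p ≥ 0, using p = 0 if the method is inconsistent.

b = (23/28, 5/28)
c = (0, 14/5)
Σ b_i: 23/28·1 + 5/28·1 = 1 ✓
b·c: 5/28·14/5 = 1/2 ✓; 2 stages ⇒ order 2.

2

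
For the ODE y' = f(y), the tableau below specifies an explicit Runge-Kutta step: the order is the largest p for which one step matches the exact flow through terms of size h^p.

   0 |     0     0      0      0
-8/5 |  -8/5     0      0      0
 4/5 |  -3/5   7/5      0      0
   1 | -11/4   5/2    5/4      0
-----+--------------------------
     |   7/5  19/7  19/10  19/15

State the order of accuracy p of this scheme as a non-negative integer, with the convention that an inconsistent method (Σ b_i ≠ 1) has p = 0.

0

b = (7/5, 19/7, 19/10, 19/15)
c = (0, -8/5, 4/5, 1)
Ac = (0, 0, -56/25, -3)
Σ b_i: 7/5·1 + 19/7·1 + 19/10·1 + 19/15·1 = 1529/210 ≠ 1 ⇒ order 0.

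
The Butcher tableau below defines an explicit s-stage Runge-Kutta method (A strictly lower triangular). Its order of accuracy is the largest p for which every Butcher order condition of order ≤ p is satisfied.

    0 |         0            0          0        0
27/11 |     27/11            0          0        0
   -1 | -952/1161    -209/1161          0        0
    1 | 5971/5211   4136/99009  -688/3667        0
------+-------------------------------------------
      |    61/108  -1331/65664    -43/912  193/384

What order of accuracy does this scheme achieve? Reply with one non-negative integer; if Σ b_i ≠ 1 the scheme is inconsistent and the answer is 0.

4

b = (61/108, -1331/65664, -43/912, 193/384)
c = (0, 27/11, -1, 1)
Ac = (0, 0, -19/43, 56/193)
Σ b_i: 61/108·1 + (-1331/65664)·1 + (-43/912)·1 + 193/384·1 = 1 ✓
b·c: (-1331/65664)·27/11 + (-43/912)·(-1) + 193/384·1 = 1/2 ✓
b·c²: (-1331/65664)·729/121 + (-43/912)·1 + 193/384·1 = 1/3 ✓
b·Ac: (-43/912)·(-19/43) + 193/384·56/193 = 1/6 ✓
b·c³: (-1331/65664)·19683/1331 + (-43/912)·(-1) + 193/384·1 = 1/4 ✓
b·(c∘Ac): (-43/912)·19/43 + 193/384·56/193 = 1/8 ✓
b·Ac²: (-43/912)·(-513/473) + 193/384·136/2123 = 1/12 ✓
b·A²c: 193/384·16/193 = 1/24 ✓; 4 stages ⇒ order 4.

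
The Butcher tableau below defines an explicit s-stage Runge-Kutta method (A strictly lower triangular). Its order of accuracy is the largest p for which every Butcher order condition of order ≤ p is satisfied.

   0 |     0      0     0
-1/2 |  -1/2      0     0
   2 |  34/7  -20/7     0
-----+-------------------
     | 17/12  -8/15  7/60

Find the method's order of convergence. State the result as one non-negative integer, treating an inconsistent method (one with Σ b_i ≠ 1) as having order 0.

b = (17/12, -8/15, 7/60)
c = (0, -1/2, 2)
Ac = (0, 0, 10/7)
Σ b_i: 17/12·1 + (-8/15)·1 + 7/60·1 = 1 ✓
b·c: (-8/15)·(-1/2) + 7/60·2 = 1/2 ✓
b·c²: (-8/15)·1/4 + 7/60·4 = 1/3 ✓
b·Ac: 7/60·10/7 = 1/6 ✓; 3 stages ⇒ order 3.

3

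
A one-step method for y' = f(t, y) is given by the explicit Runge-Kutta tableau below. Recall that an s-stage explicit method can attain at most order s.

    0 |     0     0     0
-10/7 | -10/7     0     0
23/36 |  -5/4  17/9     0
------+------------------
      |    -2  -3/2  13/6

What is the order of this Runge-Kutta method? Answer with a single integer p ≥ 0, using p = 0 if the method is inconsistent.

0

b = (-2, -3/2, 13/6)
c = (0, -10/7, 23/36)
Ac = (0, 0, -170/63)
Σ b_i: (-2)·1 + (-3/2)·1 + 13/6·1 = -4/3 ≠ 1 ⇒ order 0.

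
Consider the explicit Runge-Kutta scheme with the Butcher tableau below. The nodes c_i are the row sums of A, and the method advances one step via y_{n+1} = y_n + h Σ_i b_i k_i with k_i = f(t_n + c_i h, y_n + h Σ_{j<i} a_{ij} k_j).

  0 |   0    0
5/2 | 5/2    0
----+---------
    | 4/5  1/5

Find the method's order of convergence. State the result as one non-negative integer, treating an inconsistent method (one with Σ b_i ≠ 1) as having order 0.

2

b = (4/5, 1/5)
c = (0, 5/2)
Σ b_i: 4/5·1 + 1/5·1 = 1 ✓
b·c: 1/5·5/2 = 1/2 ✓; 2 stages ⇒ order 2.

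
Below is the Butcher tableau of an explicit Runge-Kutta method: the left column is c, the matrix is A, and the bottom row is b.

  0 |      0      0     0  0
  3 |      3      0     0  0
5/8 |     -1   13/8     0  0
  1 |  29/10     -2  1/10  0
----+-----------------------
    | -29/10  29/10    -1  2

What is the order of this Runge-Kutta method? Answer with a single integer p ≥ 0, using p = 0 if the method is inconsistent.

1

b = (-29/10, 29/10, -1, 2)
c = (0, 3, 5/8, 1)
Ac = (0, 0, 39/8, -95/16)
Σ b_i: (-29/10)·1 + 29/10·1 + (-1)·1 + 2·1 = 1 ✓
b·c: 29/10·3 + (-1)·5/8 + 2·1 = 403/40 ≠ 1/2 ⇒ order 1.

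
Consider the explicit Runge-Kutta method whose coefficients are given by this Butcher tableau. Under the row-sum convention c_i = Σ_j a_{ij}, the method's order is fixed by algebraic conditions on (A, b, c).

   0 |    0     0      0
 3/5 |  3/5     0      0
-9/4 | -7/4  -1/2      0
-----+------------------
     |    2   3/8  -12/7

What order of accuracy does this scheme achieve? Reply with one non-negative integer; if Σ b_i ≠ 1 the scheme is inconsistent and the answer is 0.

b = (2, 3/8, -12/7)
c = (0, 3/5, -9/4)
Ac = (0, 0, -3/10)
Σ b_i: 2·1 + 3/8·1 + (-12/7)·1 = 37/56 ≠ 1 ⇒ order 0.

0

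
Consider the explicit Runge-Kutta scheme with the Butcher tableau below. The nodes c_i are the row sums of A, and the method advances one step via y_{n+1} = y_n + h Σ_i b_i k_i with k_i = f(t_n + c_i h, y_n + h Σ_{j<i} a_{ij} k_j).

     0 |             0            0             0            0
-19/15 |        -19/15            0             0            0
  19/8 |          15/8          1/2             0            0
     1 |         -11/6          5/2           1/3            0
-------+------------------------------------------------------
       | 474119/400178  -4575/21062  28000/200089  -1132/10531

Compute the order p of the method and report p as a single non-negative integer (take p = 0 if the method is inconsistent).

b = (474119/400178, -4575/21062, 28000/200089, -1132/10531)
c = (0, -19/15, 19/8, 1)
Ac = (0, 0, -19/30, -19/8)
Σ b_i: 474119/400178·1 + (-4575/21062)·1 + 28000/200089·1 + (-1132/10531)·1 = 1 ✓
b·c: (-4575/21062)·(-19/15) + 28000/200089·19/8 + (-1132/10531)·1 = 1/2 ✓
b·c²: (-4575/21062)·361/225 + 28000/200089·361/64 + (-1132/10531)·1 = 1/3 ✓
b·Ac: 28000/200089·(-19/30) + (-1132/10531)·(-19/8) = 1/6 ✓
b·c³: (-4575/21062)·(-6859/3375) + 28000/200089·6859/512 + (-1132/10531)·1 = 16746527/7582320 ≠ 1/4 ⇒ order 3.
b·(c∘Ac): 28000/200089·(-361/240) + (-1132/10531)·(-19/8) = 2831/63186 ≠ 1/8
b·Ac²: 28000/200089·361/450 + (-1132/10531)·16967/2880 = -3950461/7582320 ≠ 1/12
b·A²c: (-1132/10531)·(-19/90) = 10754/473895 ≠ 1/24

3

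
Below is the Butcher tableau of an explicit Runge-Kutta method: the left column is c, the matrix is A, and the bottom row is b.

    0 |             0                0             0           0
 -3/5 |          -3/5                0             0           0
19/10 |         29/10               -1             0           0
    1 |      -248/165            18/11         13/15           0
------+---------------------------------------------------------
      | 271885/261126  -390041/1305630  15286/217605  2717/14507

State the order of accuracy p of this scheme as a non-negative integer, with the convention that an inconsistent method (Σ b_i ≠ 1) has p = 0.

b = (271885/261126, -390041/1305630, 15286/217605, 2717/14507)
c = (0, -3/5, 19/10, 1)
Ac = (0, 0, 3/5, 1097/1650)
Σ b_i: 271885/261126·1 + (-390041/1305630)·1 + 15286/217605·1 + 2717/14507·1 = 1 ✓
b·c: (-390041/1305630)·(-3/5) + 15286/217605·19/10 + 2717/14507·1 = 1/2 ✓
b·c²: (-390041/1305630)·9/25 + 15286/217605·361/100 + 2717/14507·1 = 1/3 ✓
b·Ac: 15286/217605·3/5 + 2717/14507·1097/1650 = 1/6 ✓
b·c³: (-390041/1305630)·(-27/125) + 15286/217605·6859/1000 + 2717/14507·1 = 3192863/4352100 ≠ 1/4 ⇒ order 3.
b·(c∘Ac): 15286/217605·57/50 + 2717/14507·1097/1650 = 2226097/10880250 ≠ 1/8
b·Ac²: 15286/217605·(-9/25) + 2717/14507·61343/16500 = 584057/870420 ≠ 1/12
b·A²c: 2717/14507·13/25 = 35321/362675 ≠ 1/24

3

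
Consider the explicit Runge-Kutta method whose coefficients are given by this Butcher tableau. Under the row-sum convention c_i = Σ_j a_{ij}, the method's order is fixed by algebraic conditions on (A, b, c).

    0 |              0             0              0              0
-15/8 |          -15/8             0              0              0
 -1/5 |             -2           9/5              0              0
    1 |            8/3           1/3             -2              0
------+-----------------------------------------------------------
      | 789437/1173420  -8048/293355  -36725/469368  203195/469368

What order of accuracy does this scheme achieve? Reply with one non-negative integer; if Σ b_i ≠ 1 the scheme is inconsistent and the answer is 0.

b = (789437/1173420, -8048/293355, -36725/469368, 203195/469368)
c = (0, -15/8, -1/5, 1)
Ac = (0, 0, -27/8, -9/40)
Σ b_i: 789437/1173420·1 + (-8048/293355)·1 + (-36725/469368)·1 + 203195/469368·1 = 1 ✓
b·c: (-8048/293355)·(-15/8) + (-36725/469368)·(-1/5) + 203195/469368·1 = 1/2 ✓
b·c²: (-8048/293355)·225/64 + (-36725/469368)·1/25 + 203195/469368·1 = 1/3 ✓
b·Ac: (-36725/469368)·(-27/8) + 203195/469368·(-9/40) = 1/6 ✓
b·c³: (-8048/293355)·(-3375/512) + (-36725/469368)·(-1/125) + 203195/469368·1 = 1922467/3129120 ≠ 1/4 ⇒ order 3.
b·(c∘Ac): (-36725/469368)·27/40 + 203195/469368·(-9/40) = -31337/208608 ≠ 1/8
b·Ac²: (-36725/469368)·405/64 + 203195/469368·1747/1600 = -210737/9387360 ≠ 1/12
b·A²c: 203195/469368·27/4 = 203195/69536 ≠ 1/24

3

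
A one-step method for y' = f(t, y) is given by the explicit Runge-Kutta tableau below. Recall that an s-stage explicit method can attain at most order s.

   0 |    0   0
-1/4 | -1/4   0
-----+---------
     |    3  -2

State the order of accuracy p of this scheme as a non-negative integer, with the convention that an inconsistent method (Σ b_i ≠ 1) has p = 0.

b = (3, -2)
c = (0, -1/4)
Σ b_i: 3·1 + (-2)·1 = 1 ✓
b·c: (-2)·(-1/4) = 1/2 ✓; 2 stages ⇒ order 2.

2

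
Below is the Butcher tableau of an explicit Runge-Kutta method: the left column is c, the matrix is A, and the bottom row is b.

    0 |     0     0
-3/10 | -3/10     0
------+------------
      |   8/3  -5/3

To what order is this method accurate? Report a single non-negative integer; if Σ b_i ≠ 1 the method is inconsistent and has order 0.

b = (8/3, -5/3)
c = (0, -3/10)
Σ b_i: 8/3·1 + (-5/3)·1 = 1 ✓
b·c: (-5/3)·(-3/10) = 1/2 ✓; 2 stages ⇒ order 2.

2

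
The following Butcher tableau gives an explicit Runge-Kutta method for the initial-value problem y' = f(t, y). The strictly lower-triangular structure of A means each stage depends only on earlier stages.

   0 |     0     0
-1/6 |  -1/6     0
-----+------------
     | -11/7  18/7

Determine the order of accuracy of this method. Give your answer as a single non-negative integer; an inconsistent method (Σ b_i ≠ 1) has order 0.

b = (-11/7, 18/7)
c = (0, -1/6)
Σ b_i: (-11/7)·1 + 18/7·1 = 1 ✓
b·c: 18/7·(-1/6) = -3/7 ≠ 1/2 ⇒ order 1.

1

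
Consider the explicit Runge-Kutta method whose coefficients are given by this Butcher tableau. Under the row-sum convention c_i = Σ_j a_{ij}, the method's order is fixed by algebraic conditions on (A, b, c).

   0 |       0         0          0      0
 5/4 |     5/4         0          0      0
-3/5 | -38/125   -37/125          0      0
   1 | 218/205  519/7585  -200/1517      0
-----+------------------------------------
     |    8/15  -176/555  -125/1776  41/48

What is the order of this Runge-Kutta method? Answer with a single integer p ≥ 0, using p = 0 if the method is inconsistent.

4

b = (8/15, -176/555, -125/1776, 41/48)
c = (0, 5/4, -3/5, 1)
Ac = (0, 0, -37/100, 27/164)
Σ b_i: 8/15·1 + (-176/555)·1 + (-125/1776)·1 + 41/48·1 = 1 ✓
b·c: (-176/555)·5/4 + (-125/1776)·(-3/5) + 41/48·1 = 1/2 ✓
b·c²: (-176/555)·25/16 + (-125/1776)·9/25 + 41/48·1 = 1/3 ✓
b·Ac: (-125/1776)·(-37/100) + 41/48·27/164 = 1/6 ✓
b·c³: (-176/555)·125/64 + (-125/1776)·(-27/125) + 41/48·1 = 1/4 ✓
b·(c∘Ac): (-125/1776)·111/500 + 41/48·27/164 = 1/8 ✓
b·Ac²: (-125/1776)·(-37/80) + 41/48·39/656 = 1/12 ✓
b·A²c: 41/48·2/41 = 1/24 ✓; 4 stages ⇒ order 4.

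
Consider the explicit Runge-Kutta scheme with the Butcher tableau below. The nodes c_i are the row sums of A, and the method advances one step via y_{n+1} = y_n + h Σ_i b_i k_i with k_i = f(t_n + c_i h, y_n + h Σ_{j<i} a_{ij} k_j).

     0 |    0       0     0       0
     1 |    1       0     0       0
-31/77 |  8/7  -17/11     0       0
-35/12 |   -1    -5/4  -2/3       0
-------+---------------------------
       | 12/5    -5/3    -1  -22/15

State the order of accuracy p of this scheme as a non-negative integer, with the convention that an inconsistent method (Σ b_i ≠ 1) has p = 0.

b = (12/5, -5/3, -1, -22/15)
c = (0, 1, -31/77, -35/12)
Ac = (0, 0, -17/11, -907/924)
Σ b_i: 12/5·1 + (-5/3)·1 + (-1)·1 + (-22/15)·1 = -26/15 ≠ 1 ⇒ order 0.

0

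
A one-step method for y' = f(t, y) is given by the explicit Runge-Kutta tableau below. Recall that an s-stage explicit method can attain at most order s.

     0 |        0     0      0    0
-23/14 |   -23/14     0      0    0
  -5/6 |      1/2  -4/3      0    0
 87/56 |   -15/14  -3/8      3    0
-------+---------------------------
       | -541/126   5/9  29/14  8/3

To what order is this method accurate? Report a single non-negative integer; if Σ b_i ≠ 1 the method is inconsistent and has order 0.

b = (-541/126, 5/9, 29/14, 8/3)
c = (0, -23/14, -5/6, 87/56)
Ac = (0, 0, 46/21, -211/112)
Σ b_i: (-541/126)·1 + 5/9·1 + 29/14·1 + 8/3·1 = 1 ✓
b·c: 5/9·(-23/14) + 29/14·(-5/6) + 8/3·87/56 = 379/252 ≠ 1/2 ⇒ order 1.

1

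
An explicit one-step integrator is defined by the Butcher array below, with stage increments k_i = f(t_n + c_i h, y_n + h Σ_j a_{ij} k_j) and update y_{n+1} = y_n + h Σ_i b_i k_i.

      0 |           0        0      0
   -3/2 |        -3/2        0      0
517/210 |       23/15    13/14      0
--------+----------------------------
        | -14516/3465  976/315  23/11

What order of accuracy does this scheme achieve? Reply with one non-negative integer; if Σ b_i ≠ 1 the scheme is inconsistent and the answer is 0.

2

b = (-14516/3465, 976/315, 23/11)
c = (0, -3/2, 517/210)
Ac = (0, 0, -39/28)
Σ b_i: (-14516/3465)·1 + 976/315·1 + 23/11·1 = 1 ✓
b·c: 976/315·(-3/2) + 23/11·517/210 = 1/2 ✓
b·c²: 976/315·9/4 + 23/11·267289/44100 = 866317/44100 ≠ 1/3 ⇒ order 2.
b·Ac: 23/11·(-39/28) = -897/308 ≠ 1/6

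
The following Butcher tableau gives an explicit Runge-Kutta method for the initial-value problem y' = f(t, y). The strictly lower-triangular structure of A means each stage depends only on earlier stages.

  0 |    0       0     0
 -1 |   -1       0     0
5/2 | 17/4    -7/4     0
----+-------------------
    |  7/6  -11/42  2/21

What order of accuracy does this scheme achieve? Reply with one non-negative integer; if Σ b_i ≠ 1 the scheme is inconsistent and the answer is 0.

b = (7/6, -11/42, 2/21)
c = (0, -1, 5/2)
Ac = (0, 0, 7/4)
Σ b_i: 7/6·1 + (-11/42)·1 + 2/21·1 = 1 ✓
b·c: (-11/42)·(-1) + 2/21·5/2 = 1/2 ✓
b·c²: (-11/42)·1 + 2/21·25/4 = 1/3 ✓
b·Ac: 2/21·7/4 = 1/6 ✓; 3 stages ⇒ order 3.

3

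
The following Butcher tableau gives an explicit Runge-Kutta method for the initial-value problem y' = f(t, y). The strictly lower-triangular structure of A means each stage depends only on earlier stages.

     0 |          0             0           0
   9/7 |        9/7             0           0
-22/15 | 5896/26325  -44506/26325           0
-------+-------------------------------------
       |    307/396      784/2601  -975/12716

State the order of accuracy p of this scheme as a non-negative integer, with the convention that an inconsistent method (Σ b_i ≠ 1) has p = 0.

3

b = (307/396, 784/2601, -975/12716)
c = (0, 9/7, -22/15)
Ac = (0, 0, -6358/2925)
Σ b_i: 307/396·1 + 784/2601·1 + (-975/12716)·1 = 1 ✓
b·c: 784/2601·9/7 + (-975/12716)·(-22/15) = 1/2 ✓
b·c²: 784/2601·81/49 + (-975/12716)·484/225 = 1/3 ✓
b·Ac: (-975/12716)·(-6358/2925) = 1/6 ✓; 3 stages ⇒ order 3.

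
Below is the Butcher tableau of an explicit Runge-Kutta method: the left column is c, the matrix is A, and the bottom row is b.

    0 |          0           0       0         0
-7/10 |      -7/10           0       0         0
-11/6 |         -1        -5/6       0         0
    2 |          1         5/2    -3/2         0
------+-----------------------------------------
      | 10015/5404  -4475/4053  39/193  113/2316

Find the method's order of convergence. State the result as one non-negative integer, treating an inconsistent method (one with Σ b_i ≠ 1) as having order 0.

b = (10015/5404, -4475/4053, 39/193, 113/2316)
c = (0, -7/10, -11/6, 2)
Ac = (0, 0, 7/12, 1)
Σ b_i: 10015/5404·1 + (-4475/4053)·1 + 39/193·1 + 113/2316·1 = 1 ✓
b·c: (-4475/4053)·(-7/10) + 39/193·(-11/6) + 113/2316·2 = 1/2 ✓
b·c²: (-4475/4053)·49/100 + 39/193·121/36 + 113/2316·4 = 1/3 ✓
b·Ac: 39/193·7/12 + 113/2316·1 = 1/6 ✓
b·c³: (-4475/4053)·(-343/1000) + 39/193·(-1331/216) + 113/2316·8 = -16541/34740 ≠ 1/4 ⇒ order 3.
b·(c∘Ac): 39/193·(-77/72) + 113/2316·2 = -183/1544 ≠ 1/8
b·Ac²: 39/193·(-49/120) + 113/2316·(-229/60) = -37343/138960 ≠ 1/12
b·A²c: 113/2316·(-7/8) = -791/18528 ≠ 1/24

3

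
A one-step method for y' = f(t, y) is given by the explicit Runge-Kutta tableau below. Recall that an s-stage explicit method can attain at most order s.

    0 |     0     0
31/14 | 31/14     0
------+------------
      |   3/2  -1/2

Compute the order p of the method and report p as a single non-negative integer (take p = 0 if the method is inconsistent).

b = (3/2, -1/2)
c = (0, 31/14)
Σ b_i: 3/2·1 + (-1/2)·1 = 1 ✓
b·c: (-1/2)·31/14 = -31/28 ≠ 1/2 ⇒ order 1.

1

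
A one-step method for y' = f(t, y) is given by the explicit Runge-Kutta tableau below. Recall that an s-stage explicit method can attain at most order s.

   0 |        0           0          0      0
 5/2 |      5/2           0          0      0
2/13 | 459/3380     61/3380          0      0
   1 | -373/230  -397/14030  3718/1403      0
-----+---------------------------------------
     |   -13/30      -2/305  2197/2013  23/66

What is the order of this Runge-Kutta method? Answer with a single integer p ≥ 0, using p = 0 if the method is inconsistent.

b = (-13/30, -2/305, 2197/2013, 23/66)
c = (0, 5/2, 2/13, 1)
Ac = (0, 0, 61/1352, 31/92)
Σ b_i: (-13/30)·1 + (-2/305)·1 + 2197/2013·1 + 23/66·1 = 1 ✓
b·c: (-2/305)·5/2 + 2197/2013·2/13 + 23/66·1 = 1/2 ✓
b·c²: (-2/305)·25/4 + 2197/2013·4/169 + 23/66·1 = 1/3 ✓
b·Ac: 2197/2013·61/1352 + 23/66·31/92 = 1/6 ✓
b·c³: (-2/305)·125/8 + 2197/2013·8/2197 + 23/66·1 = 1/4 ✓
b·(c∘Ac): 2197/2013·61/8788 + 23/66·31/92 = 1/8 ✓
b·Ac²: 2197/2013·305/2704 + 23/66·(-21/184) = 1/12 ✓
b·A²c: 23/66·11/92 = 1/24 ✓; 4 stages ⇒ order 4.

4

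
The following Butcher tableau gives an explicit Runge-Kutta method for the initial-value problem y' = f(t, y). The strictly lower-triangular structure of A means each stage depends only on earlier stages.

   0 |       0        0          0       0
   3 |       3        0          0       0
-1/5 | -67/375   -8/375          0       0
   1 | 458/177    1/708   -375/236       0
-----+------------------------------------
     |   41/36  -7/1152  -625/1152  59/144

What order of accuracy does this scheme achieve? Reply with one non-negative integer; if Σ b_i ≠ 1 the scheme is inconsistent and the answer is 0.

4

b = (41/36, -7/1152, -625/1152, 59/144)
c = (0, 3, -1/5, 1)
Ac = (0, 0, -8/125, 19/59)
Σ b_i: 41/36·1 + (-7/1152)·1 + (-625/1152)·1 + 59/144·1 = 1 ✓
b·c: (-7/1152)·3 + (-625/1152)·(-1/5) + 59/144·1 = 1/2 ✓
b·c²: (-7/1152)·9 + (-625/1152)·1/25 + 59/144·1 = 1/3 ✓
b·Ac: (-625/1152)·(-8/125) + 59/144·19/59 = 1/6 ✓
b·c³: (-7/1152)·27 + (-625/1152)·(-1/125) + 59/144·1 = 1/4 ✓
b·(c∘Ac): (-625/1152)·8/625 + 59/144·19/59 = 1/8 ✓
b·Ac²: (-625/1152)·(-24/125) + 59/144·(-3/59) = 1/12 ✓
b·A²c: 59/144·6/59 = 1/24 ✓; 4 stages ⇒ order 4.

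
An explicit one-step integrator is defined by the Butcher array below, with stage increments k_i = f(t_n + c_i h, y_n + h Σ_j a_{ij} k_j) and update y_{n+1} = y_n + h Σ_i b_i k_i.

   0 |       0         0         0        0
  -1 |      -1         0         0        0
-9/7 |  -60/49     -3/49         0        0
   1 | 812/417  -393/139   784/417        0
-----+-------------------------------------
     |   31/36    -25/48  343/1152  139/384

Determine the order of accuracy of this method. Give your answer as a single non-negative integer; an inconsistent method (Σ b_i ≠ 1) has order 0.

4

b = (31/36, -25/48, 343/1152, 139/384)
c = (0, -1, -9/7, 1)
Ac = (0, 0, 3/49, 57/139)
Σ b_i: 31/36·1 + (-25/48)·1 + 343/1152·1 + 139/384·1 = 1 ✓
b·c: (-25/48)·(-1) + 343/1152·(-9/7) + 139/384·1 = 1/2 ✓
b·c²: (-25/48)·1 + 343/1152·81/49 + 139/384·1 = 1/3 ✓
b·Ac: 343/1152·3/49 + 139/384·57/139 = 1/6 ✓
b·c³: (-25/48)·(-1) + 343/1152·(-729/343) + 139/384·1 = 1/4 ✓
b·(c∘Ac): 343/1152·(-27/343) + 139/384·57/139 = 1/8 ✓
b·Ac²: 343/1152·(-3/49) + 139/384·39/139 = 1/12 ✓
b·A²c: 139/384·16/139 = 1/24 ✓; 4 stages ⇒ order 4.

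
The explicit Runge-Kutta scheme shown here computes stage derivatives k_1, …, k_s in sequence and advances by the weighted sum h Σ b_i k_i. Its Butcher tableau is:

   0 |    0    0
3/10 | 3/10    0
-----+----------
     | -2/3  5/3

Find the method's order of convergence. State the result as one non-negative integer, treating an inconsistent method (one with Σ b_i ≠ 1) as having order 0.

2

b = (-2/3, 5/3)
c = (0, 3/10)
Σ b_i: (-2/3)·1 + 5/3·1 = 1 ✓
b·c: 5/3·3/10 = 1/2 ✓; 2 stages ⇒ order 2.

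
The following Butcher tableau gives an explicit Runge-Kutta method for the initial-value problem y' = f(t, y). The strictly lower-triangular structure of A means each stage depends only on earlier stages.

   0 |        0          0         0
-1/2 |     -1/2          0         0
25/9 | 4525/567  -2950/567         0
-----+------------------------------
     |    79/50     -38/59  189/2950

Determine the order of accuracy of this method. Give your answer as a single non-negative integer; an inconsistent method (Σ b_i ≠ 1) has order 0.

3

b = (79/50, -38/59, 189/2950)
c = (0, -1/2, 25/9)
Ac = (0, 0, 1475/567)
Σ b_i: 79/50·1 + (-38/59)·1 + 189/2950·1 = 1 ✓
b·c: (-38/59)·(-1/2) + 189/2950·25/9 = 1/2 ✓
b·c²: (-38/59)·1/4 + 189/2950·625/81 = 1/3 ✓
b·Ac: 189/2950·1475/567 = 1/6 ✓; 3 stages ⇒ order 3.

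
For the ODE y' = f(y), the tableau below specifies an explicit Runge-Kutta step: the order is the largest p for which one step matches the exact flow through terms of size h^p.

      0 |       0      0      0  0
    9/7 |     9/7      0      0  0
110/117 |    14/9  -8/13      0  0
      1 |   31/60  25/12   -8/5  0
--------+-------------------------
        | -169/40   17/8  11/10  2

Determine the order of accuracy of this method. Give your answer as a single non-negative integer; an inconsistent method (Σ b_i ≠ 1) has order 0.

b = (-169/40, 17/8, 11/10, 2)
c = (0, 9/7, 110/117, 1)
Ac = (0, 0, -72/91, 3847/3276)
Σ b_i: (-169/40)·1 + 17/8·1 + 11/10·1 + 2·1 = 1 ✓
b·c: 17/8·9/7 + 11/10·110/117 + 2·1 = 37781/6552 ≠ 1/2 ⇒ order 1.

1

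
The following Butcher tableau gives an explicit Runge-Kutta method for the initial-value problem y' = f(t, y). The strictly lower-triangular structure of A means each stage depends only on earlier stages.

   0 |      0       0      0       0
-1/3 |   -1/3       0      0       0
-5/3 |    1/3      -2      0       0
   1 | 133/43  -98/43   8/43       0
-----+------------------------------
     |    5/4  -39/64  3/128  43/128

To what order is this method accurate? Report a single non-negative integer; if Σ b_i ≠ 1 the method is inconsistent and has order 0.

b = (5/4, -39/64, 3/128, 43/128)
c = (0, -1/3, -5/3, 1)
Ac = (0, 0, 2/3, 58/129)
Σ b_i: 5/4·1 + (-39/64)·1 + 3/128·1 + 43/128·1 = 1 ✓
b·c: (-39/64)·(-1/3) + 3/128·(-5/3) + 43/128·1 = 1/2 ✓
b·c²: (-39/64)·1/9 + 3/128·25/9 + 43/128·1 = 1/3 ✓
b·Ac: 3/128·2/3 + 43/128·58/129 = 1/6 ✓
b·c³: (-39/64)·(-1/27) + 3/128·(-125/27) + 43/128·1 = 1/4 ✓
b·(c∘Ac): 3/128·(-10/9) + 43/128·58/129 = 1/8 ✓
b·Ac²: 3/128·(-2/9) + 43/128·34/129 = 1/12 ✓
b·A²c: 43/128·16/129 = 1/24 ✓; 4 stages ⇒ order 4.

4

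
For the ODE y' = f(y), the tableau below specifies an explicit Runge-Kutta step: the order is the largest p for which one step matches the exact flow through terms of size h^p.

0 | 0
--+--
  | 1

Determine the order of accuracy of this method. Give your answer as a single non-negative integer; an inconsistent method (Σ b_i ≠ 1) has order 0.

1

b = (1)
c = (0)
Σ b_i: 1·1 = 1 ✓; 1 stage ⇒ order 1.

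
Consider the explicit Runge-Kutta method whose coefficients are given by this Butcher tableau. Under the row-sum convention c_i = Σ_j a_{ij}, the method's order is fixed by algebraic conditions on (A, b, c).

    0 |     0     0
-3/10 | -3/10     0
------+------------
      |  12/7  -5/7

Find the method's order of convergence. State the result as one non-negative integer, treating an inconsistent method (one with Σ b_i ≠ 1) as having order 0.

1

b = (12/7, -5/7)
c = (0, -3/10)
Σ b_i: 12/7·1 + (-5/7)·1 = 1 ✓
b·c: (-5/7)·(-3/10) = 3/14 ≠ 1/2 ⇒ order 1.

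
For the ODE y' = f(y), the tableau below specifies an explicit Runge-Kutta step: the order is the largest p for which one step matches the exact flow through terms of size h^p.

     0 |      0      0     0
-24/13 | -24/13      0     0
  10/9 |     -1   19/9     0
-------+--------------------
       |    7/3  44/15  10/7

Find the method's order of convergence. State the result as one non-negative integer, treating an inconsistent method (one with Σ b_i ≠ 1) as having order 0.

0

b = (7/3, 44/15, 10/7)
c = (0, -24/13, 10/9)
Ac = (0, 0, -152/39)
Σ b_i: 7/3·1 + 44/15·1 + 10/7·1 = 703/105 ≠ 1 ⇒ order 0.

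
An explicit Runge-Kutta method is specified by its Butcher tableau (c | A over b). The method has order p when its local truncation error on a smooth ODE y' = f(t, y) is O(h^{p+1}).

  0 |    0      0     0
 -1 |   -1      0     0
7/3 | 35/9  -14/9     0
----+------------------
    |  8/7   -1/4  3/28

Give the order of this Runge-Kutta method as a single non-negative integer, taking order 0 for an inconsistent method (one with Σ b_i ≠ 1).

b = (8/7, -1/4, 3/28)
c = (0, -1, 7/3)
Ac = (0, 0, 14/9)
Σ b_i: 8/7·1 + (-1/4)·1 + 3/28·1 = 1 ✓
b·c: (-1/4)·(-1) + 3/28·7/3 = 1/2 ✓
b·c²: (-1/4)·1 + 3/28·49/9 = 1/3 ✓
b·Ac: 3/28·14/9 = 1/6 ✓; 3 stages ⇒ order 3.

3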